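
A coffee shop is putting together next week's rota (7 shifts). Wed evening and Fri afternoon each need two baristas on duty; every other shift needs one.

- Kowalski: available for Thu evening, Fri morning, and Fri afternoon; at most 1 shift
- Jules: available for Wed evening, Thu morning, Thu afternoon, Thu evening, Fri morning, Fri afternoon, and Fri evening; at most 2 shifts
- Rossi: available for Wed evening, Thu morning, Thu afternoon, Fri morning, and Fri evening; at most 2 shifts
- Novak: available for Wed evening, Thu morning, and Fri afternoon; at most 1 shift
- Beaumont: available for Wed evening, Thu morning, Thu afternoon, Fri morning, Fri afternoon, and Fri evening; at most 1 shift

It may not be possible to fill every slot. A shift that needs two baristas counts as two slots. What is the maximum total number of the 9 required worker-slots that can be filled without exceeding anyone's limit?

7

Total capacity across all baristas is 1+2+2+1+1 = 7, and 9 slots are needed, so at most 7 can be filled.
An assignment achieving 7: Wed evening→Rossi+Novak, Thu morning→Rossi, Thu afternoon→Jules, Thu evening→Kowalski, Fri morning→Beaumont, Fri evening→Jules.
Loads: Kowalski 1/1, Jules 2/2, Rossi 2/2, Novak 1/1, Beaumont 1/1.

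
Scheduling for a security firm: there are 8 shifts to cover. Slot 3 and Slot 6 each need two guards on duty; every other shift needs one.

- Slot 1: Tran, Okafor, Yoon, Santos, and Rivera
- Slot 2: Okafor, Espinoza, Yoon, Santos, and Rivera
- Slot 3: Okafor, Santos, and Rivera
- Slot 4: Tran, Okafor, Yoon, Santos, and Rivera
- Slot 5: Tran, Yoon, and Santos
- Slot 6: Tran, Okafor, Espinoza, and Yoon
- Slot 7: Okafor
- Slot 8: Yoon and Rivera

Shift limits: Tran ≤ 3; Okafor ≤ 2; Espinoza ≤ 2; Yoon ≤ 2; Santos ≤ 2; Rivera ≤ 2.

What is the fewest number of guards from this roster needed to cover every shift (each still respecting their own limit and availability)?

5

10 slots to fill and no one can take more than 3, so at least ⌈10/3⌉ = 4 guards are needed.
Any 4 guards together have capacity at most 3+2+2+2 = 9 < 10 slots, so 4 can never suffice.
Tran, Okafor, Espinoza, Yoon, and Santos alone can cover everything: Slot 1→Tran, Slot 2→Espinoza, Slot 3→Okafor+Santos, Slot 4→Tran, Slot 5→Tran, Slot 6→Espinoza+Yoon, Slot 7→Okafor, Slot 8→Yoon.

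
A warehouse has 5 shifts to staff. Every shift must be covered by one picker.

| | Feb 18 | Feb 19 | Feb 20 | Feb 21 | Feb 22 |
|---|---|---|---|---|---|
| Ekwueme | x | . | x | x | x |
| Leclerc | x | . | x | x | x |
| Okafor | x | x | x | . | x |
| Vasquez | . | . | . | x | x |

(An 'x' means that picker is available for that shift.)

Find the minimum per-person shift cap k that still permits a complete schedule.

2

With 4 pickers and 5 worker-slots to fill, someone must work at least ⌈5/4⌉ = 2 shifts, so k ≥ 2.
k = 2 works: Feb 18→Ekwueme, Feb 19→Okafor, Feb 20→Ekwueme, Feb 21→Leclerc, Feb 22→Leclerc.
Loads: Ekwueme 2, Leclerc 2, Okafor 1, Vasquez 0 — all ≤ 2.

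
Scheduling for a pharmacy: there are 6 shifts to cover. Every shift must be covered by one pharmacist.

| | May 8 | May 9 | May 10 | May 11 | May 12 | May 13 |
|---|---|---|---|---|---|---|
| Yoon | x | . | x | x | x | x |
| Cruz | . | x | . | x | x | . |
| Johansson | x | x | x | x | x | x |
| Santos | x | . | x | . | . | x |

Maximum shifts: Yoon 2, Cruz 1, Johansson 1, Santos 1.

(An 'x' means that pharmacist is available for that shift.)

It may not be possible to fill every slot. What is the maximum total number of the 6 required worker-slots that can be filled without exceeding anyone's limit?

Total capacity across all pharmacists is 2+1+1+1 = 5, and 6 slots are needed, so at most 5 can be filled.
An assignment achieving 5: May 8→Yoon, May 9→Cruz, May 10→Yoon, May 11→Johansson, May 13→Santos.
Loads: Yoon 2/2, Cruz 1/1, Johansson 1/1, Santos 1/1.

5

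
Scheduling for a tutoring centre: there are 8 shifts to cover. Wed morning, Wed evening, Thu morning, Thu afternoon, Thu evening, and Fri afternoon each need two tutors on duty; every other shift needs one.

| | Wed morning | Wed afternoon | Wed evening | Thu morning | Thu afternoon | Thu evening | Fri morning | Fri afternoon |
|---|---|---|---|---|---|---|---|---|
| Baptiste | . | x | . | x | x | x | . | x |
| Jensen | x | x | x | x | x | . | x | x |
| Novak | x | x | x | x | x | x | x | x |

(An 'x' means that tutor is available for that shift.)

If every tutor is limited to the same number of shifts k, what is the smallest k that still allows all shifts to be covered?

5

With 3 tutors and 14 worker-slots to fill, someone must work at least ⌈14/3⌉ = 5 shifts, so k ≥ 5.
k = 5 works: Wed morning→Jensen+Novak, Wed afternoon→Baptiste, Wed evening→Jensen+Novak, Thu morning→Baptiste+Jensen, Thu afternoon→Baptiste+Jensen, Thu evening→Baptiste+Novak, Fri morning→Jensen, Fri afternoon→Baptiste+Novak.
Loads: Baptiste 5, Jensen 5, Novak 4 — all ≤ 5.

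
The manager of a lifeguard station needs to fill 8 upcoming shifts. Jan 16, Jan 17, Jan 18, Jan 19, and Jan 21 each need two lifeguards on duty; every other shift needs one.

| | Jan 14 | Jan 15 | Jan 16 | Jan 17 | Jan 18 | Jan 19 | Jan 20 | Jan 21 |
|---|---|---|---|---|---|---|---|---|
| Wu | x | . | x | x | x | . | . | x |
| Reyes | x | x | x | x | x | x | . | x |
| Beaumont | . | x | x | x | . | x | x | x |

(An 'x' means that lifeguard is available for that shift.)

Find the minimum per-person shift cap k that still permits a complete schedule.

5

With 3 lifeguards and 13 worker-slots to fill, someone must work at least ⌈13/3⌉ = 5 shifts, so k ≥ 5.
k = 5 works: Jan 14→Wu, Jan 15→Reyes, Jan 16→Wu+Reyes, Jan 17→Wu+Reyes, Jan 18→Wu+Reyes, Jan 19→Reyes+Beaumont, Jan 20→Beaumont, Jan 21→Wu+Beaumont.
Loads: Wu 5, Reyes 5, Beaumont 3 — all ≤ 5.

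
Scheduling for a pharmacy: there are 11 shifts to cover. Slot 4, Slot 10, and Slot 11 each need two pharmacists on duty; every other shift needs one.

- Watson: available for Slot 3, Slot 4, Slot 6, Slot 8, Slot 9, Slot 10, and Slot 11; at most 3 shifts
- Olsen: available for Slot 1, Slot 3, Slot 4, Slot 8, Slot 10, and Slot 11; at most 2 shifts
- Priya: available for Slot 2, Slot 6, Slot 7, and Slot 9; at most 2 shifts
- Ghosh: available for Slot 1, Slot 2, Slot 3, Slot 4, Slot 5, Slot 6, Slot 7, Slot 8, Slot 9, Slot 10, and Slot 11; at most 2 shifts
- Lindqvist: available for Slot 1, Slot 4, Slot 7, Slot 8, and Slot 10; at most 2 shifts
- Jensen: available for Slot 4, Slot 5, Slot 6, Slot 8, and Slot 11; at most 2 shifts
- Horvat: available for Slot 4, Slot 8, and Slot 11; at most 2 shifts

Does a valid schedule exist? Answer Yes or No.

One valid schedule: Slot 1→Olsen, Slot 2→Priya, Slot 3→Watson, Slot 4→Lindqvist+Jensen, Slot 5→Ghosh, Slot 6→Watson, Slot 7→Priya, Slot 8→Olsen, Slot 9→Watson, Slot 10→Ghosh+Lindqvist, Slot 11→Jensen+Horvat.
Loads: Watson 3/3, Olsen 2/2, Priya 2/2, Ghosh 2/2, Lindqvist 2/2, Jensen 2/2, Horvat 1/2 — all within limits.

Yes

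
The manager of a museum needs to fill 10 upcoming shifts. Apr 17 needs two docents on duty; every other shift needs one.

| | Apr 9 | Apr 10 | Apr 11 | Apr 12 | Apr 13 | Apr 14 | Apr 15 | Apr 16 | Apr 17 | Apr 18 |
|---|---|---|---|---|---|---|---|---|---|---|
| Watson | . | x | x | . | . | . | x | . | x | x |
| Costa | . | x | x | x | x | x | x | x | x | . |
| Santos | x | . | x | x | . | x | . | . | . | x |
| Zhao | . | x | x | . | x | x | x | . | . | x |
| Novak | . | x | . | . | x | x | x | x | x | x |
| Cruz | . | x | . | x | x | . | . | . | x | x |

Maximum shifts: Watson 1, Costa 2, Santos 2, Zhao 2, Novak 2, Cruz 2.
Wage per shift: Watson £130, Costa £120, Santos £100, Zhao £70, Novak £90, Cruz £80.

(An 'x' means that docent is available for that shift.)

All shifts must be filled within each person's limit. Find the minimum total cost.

£1050

Apr 9 can only be covered by Santos, so that assignment is forced.
Picking the cheapest available docent for each shift independently would cost £860, but that ignores the shift limits.
An optimal schedule: Apr 9→Santos, Apr 10→Novak, Apr 11→Watson, Apr 12→Costa, Apr 13→Zhao, Apr 14→Santos, Apr 15→Zhao, Apr 16→Costa, Apr 17→Novak+Cruz, Apr 18→Cruz.
Total: 100 + 90 + 130 + 120 + 70 + 100 + 70 + 120 + 90 + 80 + 80 = £1050.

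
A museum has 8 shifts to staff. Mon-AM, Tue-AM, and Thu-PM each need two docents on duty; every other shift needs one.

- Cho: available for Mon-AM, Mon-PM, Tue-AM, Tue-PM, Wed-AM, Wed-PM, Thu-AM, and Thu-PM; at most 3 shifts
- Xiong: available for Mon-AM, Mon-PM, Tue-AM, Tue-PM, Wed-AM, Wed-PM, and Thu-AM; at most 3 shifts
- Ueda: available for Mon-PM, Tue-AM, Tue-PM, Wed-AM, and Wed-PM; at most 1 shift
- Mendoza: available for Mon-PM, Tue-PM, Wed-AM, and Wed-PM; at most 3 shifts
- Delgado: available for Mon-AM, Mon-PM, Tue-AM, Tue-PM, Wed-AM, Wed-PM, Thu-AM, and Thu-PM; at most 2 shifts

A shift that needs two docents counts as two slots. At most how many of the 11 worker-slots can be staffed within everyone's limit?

Total capacity across all docents is 3+3+1+3+2 = 12, and 11 slots are needed, so at most 11 can be filled.
An assignment achieving 11: Mon-AM→Cho+Xiong, Mon-PM→Xiong, Tue-AM→Xiong+Ueda, Tue-PM→Mendoza, Wed-AM→Mendoza, Wed-PM→Mendoza, Thu-AM→Cho, Thu-PM→Cho+Delgado.
Loads: Cho 3/3, Xiong 3/3, Ueda 1/1, Mendoza 3/3, Delgado 1/2.

11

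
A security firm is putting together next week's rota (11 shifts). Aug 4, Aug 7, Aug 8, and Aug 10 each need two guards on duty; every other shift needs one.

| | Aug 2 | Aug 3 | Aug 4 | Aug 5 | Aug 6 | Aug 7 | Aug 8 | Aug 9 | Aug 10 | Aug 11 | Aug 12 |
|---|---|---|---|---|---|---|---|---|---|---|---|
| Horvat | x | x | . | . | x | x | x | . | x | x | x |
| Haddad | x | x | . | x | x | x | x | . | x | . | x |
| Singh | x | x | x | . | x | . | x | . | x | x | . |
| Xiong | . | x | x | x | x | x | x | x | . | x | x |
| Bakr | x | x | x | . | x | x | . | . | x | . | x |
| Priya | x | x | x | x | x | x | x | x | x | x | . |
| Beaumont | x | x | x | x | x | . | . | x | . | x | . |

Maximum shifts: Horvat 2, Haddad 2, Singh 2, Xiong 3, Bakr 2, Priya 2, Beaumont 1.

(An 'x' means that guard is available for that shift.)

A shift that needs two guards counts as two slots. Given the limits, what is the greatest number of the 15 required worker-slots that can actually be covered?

14

Total capacity across all guards is 2+2+2+3+2+2+1 = 14, and 15 slots are needed, so at most 14 can be filled.
An assignment achieving 14: Aug 2→Bakr, Aug 3→Beaumont, Aug 4→Singh+Xiong, Aug 5→Haddad, Aug 7→Horvat+Haddad, Aug 8→Singh+Xiong, Aug 9→Xiong, Aug 10→Bakr+Priya, Aug 11→Priya, Aug 12→Horvat.
Loads: Horvat 2/2, Haddad 2/2, Singh 2/2, Xiong 3/3, Bakr 2/2, Priya 2/2, Beaumont 1/1.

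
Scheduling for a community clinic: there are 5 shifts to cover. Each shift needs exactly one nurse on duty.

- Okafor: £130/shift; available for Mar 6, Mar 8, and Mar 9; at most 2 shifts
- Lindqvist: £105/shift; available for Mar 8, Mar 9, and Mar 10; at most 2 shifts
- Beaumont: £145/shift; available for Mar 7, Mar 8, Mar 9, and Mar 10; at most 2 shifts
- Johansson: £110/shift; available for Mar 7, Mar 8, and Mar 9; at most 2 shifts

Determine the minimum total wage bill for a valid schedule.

Mar 6 can only be covered by Okafor, so that assignment is forced.
Picking the cheapest available nurse for each shift independently would cost £555, but that ignores the shift limits.
An optimal schedule: Mar 6→Okafor, Mar 7→Johansson, Mar 8→Lindqvist, Mar 9→Johansson, Mar 10→Lindqvist.
Total: 130 + 110 + 105 + 110 + 105 = £560.

£560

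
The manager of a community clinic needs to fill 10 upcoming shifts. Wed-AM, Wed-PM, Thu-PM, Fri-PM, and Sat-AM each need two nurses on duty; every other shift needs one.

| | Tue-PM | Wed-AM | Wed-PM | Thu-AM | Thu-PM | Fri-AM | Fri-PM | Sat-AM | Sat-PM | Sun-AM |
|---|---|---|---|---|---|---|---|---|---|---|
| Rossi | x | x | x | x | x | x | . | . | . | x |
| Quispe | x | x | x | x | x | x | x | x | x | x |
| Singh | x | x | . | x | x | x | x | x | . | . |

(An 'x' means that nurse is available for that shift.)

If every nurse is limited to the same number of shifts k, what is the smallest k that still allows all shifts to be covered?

With 3 nurses and 15 worker-slots to fill, someone must work at least ⌈15/3⌉ = 5 shifts, so k ≥ 5.
k = 5 works: Tue-PM→Rossi, Wed-AM→Rossi+Quispe, Wed-PM→Rossi+Quispe, Thu-AM→Singh, Thu-PM→Rossi+Singh, Fri-AM→Singh, Fri-PM→Quispe+Singh, Sat-AM→Quispe+Singh, Sat-PM→Quispe, Sun-AM→Rossi.
Loads: Rossi 5, Quispe 5, Singh 5 — all ≤ 5.

5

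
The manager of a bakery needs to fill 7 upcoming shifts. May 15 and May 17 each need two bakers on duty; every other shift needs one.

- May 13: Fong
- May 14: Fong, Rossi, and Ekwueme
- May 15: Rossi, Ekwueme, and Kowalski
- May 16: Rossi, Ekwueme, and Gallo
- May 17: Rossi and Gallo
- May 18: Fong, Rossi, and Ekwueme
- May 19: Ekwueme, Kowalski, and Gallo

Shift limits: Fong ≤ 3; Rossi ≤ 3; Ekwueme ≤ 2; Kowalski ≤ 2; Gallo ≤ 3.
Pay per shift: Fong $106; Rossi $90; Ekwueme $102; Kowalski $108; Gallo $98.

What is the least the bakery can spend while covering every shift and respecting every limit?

$874

May 13 can only be covered by Fong, so that assignment is forced.
May 17 can only be covered by Rossi and Gallo, so that assignment is forced.
Picking the cheapest available baker for each shift independently would cost $854, but that ignores the shift limits.
An optimal schedule: May 13→Fong, May 14→Rossi, May 15→Rossi+Ekwueme, May 16→Gallo, May 17→Rossi+Gallo, May 18→Ekwueme, May 19→Gallo.
Total: 106 + 90 + 90 + 102 + 98 + 90 + 98 + 102 + 98 = $874.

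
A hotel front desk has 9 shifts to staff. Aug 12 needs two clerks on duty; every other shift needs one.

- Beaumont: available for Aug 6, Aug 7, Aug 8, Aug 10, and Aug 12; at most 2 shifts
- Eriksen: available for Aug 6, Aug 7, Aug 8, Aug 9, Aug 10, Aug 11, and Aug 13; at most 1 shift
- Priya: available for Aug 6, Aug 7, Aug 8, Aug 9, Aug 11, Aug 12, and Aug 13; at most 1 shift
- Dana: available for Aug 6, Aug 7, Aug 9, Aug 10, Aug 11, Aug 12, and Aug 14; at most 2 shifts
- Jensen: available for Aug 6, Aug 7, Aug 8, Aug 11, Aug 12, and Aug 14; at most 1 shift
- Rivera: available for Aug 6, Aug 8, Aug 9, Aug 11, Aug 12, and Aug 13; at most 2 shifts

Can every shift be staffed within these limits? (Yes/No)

No

Total capacity is 2+1+1+2+1+2 = 9 but 10 worker-slots are needed — infeasible.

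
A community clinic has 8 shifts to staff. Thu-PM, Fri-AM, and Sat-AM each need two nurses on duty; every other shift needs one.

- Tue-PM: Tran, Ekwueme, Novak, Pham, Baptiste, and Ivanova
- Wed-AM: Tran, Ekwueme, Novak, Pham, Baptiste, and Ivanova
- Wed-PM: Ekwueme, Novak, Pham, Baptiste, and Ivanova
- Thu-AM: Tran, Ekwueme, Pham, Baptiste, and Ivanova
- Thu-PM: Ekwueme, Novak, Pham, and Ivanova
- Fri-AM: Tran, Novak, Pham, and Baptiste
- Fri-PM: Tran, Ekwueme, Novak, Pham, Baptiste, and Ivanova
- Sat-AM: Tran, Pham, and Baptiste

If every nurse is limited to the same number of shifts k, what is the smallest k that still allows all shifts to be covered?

2

With 6 nurses and 11 worker-slots to fill, someone must work at least ⌈11/6⌉ = 2 shifts, so k ≥ 2.
k = 2 works: Tue-PM→Ekwueme, Wed-AM→Novak, Wed-PM→Ekwueme, Thu-AM→Tran, Thu-PM→Novak+Ivanova, Fri-AM→Pham+Baptiste, Fri-PM→Baptiste, Sat-AM→Tran+Pham.
Loads: Tran 2, Ekwueme 2, Novak 2, Pham 2, Baptiste 2, Ivanova 1 — all ≤ 2.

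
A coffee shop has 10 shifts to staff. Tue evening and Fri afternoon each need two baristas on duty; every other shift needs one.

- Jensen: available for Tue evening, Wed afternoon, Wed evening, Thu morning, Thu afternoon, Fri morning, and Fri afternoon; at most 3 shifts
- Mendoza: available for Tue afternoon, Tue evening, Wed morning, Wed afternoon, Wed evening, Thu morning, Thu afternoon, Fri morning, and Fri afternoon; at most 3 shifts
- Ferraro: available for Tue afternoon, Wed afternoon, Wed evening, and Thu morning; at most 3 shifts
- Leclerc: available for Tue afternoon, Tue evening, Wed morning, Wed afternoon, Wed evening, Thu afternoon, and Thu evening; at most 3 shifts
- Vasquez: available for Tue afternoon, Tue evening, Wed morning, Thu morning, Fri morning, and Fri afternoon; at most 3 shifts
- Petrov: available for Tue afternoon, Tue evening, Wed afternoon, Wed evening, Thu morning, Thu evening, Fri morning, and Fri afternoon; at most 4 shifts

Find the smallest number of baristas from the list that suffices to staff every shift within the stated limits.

4

12 slots to fill and no one can take more than 4, so at least ⌈12/4⌉ = 3 baristas are needed.
Any 3 baristas together have capacity at most 4+3+3 = 10 < 12 slots, so 3 can never suffice.
Jensen, Mendoza, Ferraro, and Leclerc alone can cover everything: Tue afternoon→Mendoza, Tue evening→Jensen+Leclerc, Wed morning→Mendoza, Wed afternoon→Ferraro, Wed evening→Ferraro, Thu morning→Ferraro, Thu afternoon→Leclerc, Thu evening→Leclerc, Fri morning→Jensen, Fri afternoon→Jensen+Mendoza.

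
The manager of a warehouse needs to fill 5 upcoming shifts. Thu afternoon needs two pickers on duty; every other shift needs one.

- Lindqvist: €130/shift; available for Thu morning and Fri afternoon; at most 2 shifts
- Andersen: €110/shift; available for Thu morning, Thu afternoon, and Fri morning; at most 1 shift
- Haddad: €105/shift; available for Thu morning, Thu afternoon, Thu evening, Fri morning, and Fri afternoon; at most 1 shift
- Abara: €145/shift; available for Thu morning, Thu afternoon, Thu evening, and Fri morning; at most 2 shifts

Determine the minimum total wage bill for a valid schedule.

€765

Picking the cheapest available picker for each shift independently would cost €635, but that ignores the shift limits.
An optimal schedule: Thu morning→Lindqvist, Thu afternoon→Andersen+Abara, Thu evening→Haddad, Fri morning→Abara, Fri afternoon→Lindqvist.
Total: 130 + 110 + 145 + 105 + 145 + 130 = €765.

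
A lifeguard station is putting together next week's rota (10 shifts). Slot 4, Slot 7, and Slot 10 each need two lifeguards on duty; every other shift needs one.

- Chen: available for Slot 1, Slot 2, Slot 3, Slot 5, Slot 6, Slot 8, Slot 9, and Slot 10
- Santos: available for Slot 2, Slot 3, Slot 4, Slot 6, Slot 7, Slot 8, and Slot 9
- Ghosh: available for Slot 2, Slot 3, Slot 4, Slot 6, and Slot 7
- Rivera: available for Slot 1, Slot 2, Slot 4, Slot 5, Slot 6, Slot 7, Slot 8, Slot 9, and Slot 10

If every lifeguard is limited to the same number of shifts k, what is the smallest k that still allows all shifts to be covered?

With 4 lifeguards and 13 worker-slots to fill, someone must work at least ⌈13/4⌉ = 4 shifts, so k ≥ 4.
k = 4 works: Slot 1→Chen, Slot 2→Ghosh, Slot 3→Chen, Slot 4→Santos+Ghosh, Slot 5→Chen, Slot 6→Ghosh, Slot 7→Santos+Ghosh, Slot 8→Santos, Slot 9→Santos, Slot 10→Chen+Rivera.
Loads: Chen 4, Santos 4, Ghosh 4, Rivera 1 — all ≤ 4.

4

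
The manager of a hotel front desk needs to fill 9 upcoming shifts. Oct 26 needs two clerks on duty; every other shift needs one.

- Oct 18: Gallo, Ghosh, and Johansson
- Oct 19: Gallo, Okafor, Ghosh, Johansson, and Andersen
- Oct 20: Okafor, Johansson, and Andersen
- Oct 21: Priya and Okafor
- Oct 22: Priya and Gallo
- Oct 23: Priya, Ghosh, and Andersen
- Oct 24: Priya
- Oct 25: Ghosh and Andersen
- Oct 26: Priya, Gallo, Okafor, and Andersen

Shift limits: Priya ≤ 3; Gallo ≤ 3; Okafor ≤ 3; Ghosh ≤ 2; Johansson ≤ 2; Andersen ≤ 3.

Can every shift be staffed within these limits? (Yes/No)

Oct 24 can only be covered by Priya, so that assignment is forced.
One valid schedule: Oct 18→Gallo, Oct 19→Gallo, Oct 20→Okafor, Oct 21→Priya, Oct 22→Priya, Oct 23→Ghosh, Oct 24→Priya, Oct 25→Ghosh, Oct 26→Gallo+Okafor.
Loads: Priya 3/3, Gallo 3/3, Okafor 2/3, Ghosh 2/2, Johansson 0/2, Andersen 0/3 — all within limits.

Yes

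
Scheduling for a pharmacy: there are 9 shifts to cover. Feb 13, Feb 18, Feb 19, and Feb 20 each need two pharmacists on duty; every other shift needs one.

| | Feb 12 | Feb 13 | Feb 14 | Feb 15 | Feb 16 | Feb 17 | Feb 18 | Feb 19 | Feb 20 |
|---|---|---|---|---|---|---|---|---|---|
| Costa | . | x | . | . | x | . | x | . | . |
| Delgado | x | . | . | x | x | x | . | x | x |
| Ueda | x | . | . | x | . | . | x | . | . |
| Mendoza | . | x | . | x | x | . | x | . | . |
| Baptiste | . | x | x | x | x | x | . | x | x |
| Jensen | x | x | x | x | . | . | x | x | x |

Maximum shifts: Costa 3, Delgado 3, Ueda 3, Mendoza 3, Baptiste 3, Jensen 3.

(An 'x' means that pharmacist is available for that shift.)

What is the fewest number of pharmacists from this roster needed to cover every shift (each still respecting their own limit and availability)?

5

13 slots to fill and no one can take more than 3, so at least ⌈13/3⌉ = 5 pharmacists are needed.
Costa, Delgado, Ueda, Mendoza, and Baptiste alone can cover everything: Feb 12→Ueda, Feb 13→Costa+Mendoza, Feb 14→Baptiste, Feb 15→Ueda, Feb 16→Costa, Feb 17→Delgado, Feb 18→Costa+Ueda, Feb 19→Delgado+Baptiste, Feb 20→Delgado+Baptiste.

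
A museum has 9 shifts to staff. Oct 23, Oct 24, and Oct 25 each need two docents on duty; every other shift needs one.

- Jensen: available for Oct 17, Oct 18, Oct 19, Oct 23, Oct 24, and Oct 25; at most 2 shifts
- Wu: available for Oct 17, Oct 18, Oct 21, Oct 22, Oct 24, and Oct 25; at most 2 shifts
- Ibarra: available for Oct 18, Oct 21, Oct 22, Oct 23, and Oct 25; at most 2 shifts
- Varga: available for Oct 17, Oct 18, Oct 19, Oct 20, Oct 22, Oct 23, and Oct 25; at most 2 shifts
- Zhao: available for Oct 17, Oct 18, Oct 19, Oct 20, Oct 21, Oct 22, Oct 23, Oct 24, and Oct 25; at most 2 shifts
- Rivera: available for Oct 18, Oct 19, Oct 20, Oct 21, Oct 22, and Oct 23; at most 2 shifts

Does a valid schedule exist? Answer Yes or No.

Yes

One valid schedule: Oct 17→Jensen, Oct 18→Rivera, Oct 19→Varga, Oct 20→Varga, Oct 21→Wu, Oct 22→Ibarra, Oct 23→Zhao+Rivera, Oct 24→Jensen+Wu, Oct 25→Ibarra+Zhao.
Loads: Jensen 2/2, Wu 2/2, Ibarra 2/2, Varga 2/2, Zhao 2/2, Rivera 2/2 — all within limits.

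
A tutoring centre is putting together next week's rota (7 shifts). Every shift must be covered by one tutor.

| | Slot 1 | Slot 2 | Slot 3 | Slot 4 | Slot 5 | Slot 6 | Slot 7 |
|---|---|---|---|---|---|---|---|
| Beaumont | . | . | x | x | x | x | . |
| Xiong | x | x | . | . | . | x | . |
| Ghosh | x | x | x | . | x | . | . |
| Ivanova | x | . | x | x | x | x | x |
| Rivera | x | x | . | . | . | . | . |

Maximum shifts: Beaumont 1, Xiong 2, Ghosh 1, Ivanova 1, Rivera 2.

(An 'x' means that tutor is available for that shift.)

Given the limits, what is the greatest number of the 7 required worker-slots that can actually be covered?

Total capacity across all tutors is 1+2+1+1+2 = 7, and 7 slots are needed, so at most 7 can be filled.
Shifts {Slot 3, Slot 4, Slot 5, Slot 7} need 4 slots but only Beaumont, Ghosh, and Ivanova are available for them, supplying at most 3 — so at least 1 slot must go unfilled.
An assignment achieving 6: Slot 1→Rivera, Slot 2→Xiong, Slot 3→Ghosh, Slot 4→Beaumont, Slot 6→Xiong, Slot 7→Ivanova.
Loads: Beaumont 1/1, Xiong 2/2, Ghosh 1/1, Ivanova 1/1, Rivera 1/2.

6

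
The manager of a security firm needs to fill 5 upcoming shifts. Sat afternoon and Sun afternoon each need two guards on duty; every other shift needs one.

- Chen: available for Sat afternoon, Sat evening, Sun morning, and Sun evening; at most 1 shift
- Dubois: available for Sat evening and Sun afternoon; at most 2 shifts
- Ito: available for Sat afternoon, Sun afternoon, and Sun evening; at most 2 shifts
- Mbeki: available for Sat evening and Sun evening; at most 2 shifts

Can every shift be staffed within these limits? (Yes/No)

No

Total capacity is 7 and 7 slots are needed, so capacity alone doesn't rule it out.
Shifts {Sat afternoon, Sun morning} need 3 worker-slots in total, but the guards available for any of those shifts (Chen and Ito) can supply at most 2 among them. So no valid schedule exists.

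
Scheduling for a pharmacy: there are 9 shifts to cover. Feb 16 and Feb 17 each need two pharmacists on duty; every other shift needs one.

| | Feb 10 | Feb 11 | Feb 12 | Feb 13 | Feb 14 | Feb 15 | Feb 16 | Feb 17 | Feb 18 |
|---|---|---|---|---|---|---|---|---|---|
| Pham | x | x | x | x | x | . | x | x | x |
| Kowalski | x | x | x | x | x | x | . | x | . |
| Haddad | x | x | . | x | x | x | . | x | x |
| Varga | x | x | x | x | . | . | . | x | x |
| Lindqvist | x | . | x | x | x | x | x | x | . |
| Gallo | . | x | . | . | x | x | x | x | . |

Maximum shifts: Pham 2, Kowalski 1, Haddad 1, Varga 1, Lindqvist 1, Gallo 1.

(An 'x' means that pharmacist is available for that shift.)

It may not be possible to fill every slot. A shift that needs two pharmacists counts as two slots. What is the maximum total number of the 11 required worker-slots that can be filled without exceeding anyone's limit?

7

Total capacity across all pharmacists is 2+1+1+1+1+1 = 7, and 11 slots are needed, so at most 7 can be filled.
An assignment achieving 7: Feb 10→Varga, Feb 11→Gallo, Feb 12→Kowalski, Feb 15→Haddad, Feb 16→Pham+Lindqvist, Feb 18→Pham.
Loads: Pham 2/2, Kowalski 1/1, Haddad 1/1, Varga 1/1, Lindqvist 1/1, Gallo 1/1.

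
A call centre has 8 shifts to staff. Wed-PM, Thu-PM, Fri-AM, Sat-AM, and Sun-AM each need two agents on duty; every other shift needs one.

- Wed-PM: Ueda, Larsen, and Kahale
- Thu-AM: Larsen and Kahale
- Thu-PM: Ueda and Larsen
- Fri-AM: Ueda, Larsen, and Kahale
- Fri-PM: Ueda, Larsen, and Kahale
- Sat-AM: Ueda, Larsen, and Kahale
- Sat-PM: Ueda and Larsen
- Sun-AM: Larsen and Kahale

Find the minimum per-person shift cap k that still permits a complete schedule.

5

With 3 agents and 13 worker-slots to fill, someone must work at least ⌈13/3⌉ = 5 shifts, so k ≥ 5.
k = 5 works: Wed-PM→Ueda+Larsen, Thu-AM→Larsen, Thu-PM→Ueda+Larsen, Fri-AM→Ueda+Larsen, Fri-PM→Kahale, Sat-AM→Ueda+Kahale, Sat-PM→Ueda, Sun-AM→Larsen+Kahale.
Loads: Ueda 5, Larsen 5, Kahale 3 — all ≤ 5.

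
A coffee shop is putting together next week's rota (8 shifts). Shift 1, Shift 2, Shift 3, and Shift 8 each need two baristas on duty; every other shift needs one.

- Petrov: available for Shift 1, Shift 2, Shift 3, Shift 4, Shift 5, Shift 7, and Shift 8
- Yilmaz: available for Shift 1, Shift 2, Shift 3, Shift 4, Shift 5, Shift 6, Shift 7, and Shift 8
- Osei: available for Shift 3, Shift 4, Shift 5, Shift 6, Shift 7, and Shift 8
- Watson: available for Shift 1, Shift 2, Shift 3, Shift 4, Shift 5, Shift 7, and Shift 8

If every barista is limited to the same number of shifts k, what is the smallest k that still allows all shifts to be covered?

3

With 4 baristas and 12 worker-slots to fill, someone must work at least ⌈12/4⌉ = 3 shifts, so k ≥ 3.
k = 3 works: Shift 1→Petrov+Yilmaz, Shift 2→Petrov+Yilmaz, Shift 3→Osei+Watson, Shift 4→Petrov, Shift 5→Osei, Shift 6→Yilmaz, Shift 7→Watson, Shift 8→Osei+Watson.
Loads: Petrov 3, Yilmaz 3, Osei 3, Watson 3 — all ≤ 3.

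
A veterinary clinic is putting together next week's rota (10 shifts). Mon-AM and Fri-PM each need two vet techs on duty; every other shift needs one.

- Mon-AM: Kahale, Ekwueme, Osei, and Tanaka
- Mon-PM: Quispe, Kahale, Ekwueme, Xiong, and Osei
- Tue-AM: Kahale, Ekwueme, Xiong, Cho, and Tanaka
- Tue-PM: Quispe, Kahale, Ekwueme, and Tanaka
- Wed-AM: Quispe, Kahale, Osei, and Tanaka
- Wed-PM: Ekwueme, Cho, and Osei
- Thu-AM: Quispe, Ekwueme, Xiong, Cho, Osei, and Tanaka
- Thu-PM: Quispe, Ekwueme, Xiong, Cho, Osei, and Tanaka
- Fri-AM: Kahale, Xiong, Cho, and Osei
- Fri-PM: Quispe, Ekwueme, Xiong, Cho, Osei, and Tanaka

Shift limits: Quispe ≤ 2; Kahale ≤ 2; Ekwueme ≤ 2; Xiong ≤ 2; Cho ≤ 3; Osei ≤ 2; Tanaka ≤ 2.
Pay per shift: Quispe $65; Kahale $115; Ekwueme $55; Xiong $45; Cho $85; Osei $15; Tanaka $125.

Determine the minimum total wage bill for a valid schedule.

$730

Picking the cheapest available vet tech for each shift independently would cost $320, but that ignores the shift limits.
An optimal schedule: Mon-AM→Ekwueme+Kahale, Mon-PM→Xiong, Tue-AM→Cho, Tue-PM→Ekwueme, Wed-AM→Osei, Wed-PM→Osei, Thu-AM→Quispe, Thu-PM→Cho, Fri-AM→Xiong, Fri-PM→Quispe+Cho.
Total: 55 + 115 + 45 + 85 + 55 + 15 + 15 + 65 + 85 + 45 + 65 + 85 = $730.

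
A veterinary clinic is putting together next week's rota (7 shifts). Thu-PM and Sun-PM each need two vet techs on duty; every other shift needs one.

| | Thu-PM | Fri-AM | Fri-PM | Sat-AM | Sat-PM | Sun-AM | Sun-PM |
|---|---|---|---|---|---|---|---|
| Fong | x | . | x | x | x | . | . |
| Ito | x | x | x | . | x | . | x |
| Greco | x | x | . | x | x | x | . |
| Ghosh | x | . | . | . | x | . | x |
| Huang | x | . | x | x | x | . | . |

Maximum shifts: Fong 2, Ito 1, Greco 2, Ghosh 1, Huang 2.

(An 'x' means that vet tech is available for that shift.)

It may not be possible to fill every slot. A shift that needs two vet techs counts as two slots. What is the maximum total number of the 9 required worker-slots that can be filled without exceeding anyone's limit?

Total capacity across all vet techs is 2+1+2+1+2 = 8, and 9 slots are needed, so at most 8 can be filled.
An assignment achieving 8: Thu-PM→Greco+Huang, Fri-AM→Ito, Fri-PM→Fong, Sat-AM→Fong, Sat-PM→Huang, Sun-AM→Greco, Sun-PM→Ghosh.
Loads: Fong 2/2, Ito 1/1, Greco 2/2, Ghosh 1/1, Huang 2/2.

8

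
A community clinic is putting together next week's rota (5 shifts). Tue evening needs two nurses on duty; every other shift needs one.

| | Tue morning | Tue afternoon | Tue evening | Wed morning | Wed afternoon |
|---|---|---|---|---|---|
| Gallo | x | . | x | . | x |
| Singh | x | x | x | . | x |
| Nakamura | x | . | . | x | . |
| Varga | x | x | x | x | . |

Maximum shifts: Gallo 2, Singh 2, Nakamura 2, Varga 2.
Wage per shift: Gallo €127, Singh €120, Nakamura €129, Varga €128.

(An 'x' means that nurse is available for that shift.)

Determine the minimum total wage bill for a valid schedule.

€750

Picking the cheapest available nurse for each shift independently would cost €735, but that ignores the shift limits.
An optimal schedule: Tue morning→Gallo, Tue afternoon→Singh, Tue evening→Gallo+Varga, Wed morning→Varga, Wed afternoon→Singh.
Total: 127 + 120 + 127 + 128 + 128 + 120 = €750.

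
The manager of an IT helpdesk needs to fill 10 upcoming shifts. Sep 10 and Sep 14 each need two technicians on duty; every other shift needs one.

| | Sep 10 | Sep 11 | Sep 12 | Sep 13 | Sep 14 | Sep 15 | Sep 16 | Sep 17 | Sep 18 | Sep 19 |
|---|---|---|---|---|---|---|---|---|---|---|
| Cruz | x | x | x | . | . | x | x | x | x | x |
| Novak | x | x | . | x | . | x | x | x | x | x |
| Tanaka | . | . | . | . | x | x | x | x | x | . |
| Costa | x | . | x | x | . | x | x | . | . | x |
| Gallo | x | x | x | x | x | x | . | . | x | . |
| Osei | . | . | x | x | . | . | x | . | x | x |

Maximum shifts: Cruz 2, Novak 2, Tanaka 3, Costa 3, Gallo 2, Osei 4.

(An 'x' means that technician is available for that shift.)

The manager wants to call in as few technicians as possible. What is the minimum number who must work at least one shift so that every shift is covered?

5

12 slots to fill and no one can take more than 4, so at least ⌈12/4⌉ = 3 technicians are needed.
No set of 4 technicians can cover every shift (each such set leaves at least one shift with no one available or exceeds a cap).
Cruz, Novak, Tanaka, Costa, and Gallo alone can cover everything: Sep 10→Costa+Gallo, Sep 11→Cruz, Sep 12→Cruz, Sep 13→Novak, Sep 14→Tanaka+Gallo, Sep 15→Costa, Sep 16→Tanaka, Sep 17→Novak, Sep 18→Tanaka, Sep 19→Costa.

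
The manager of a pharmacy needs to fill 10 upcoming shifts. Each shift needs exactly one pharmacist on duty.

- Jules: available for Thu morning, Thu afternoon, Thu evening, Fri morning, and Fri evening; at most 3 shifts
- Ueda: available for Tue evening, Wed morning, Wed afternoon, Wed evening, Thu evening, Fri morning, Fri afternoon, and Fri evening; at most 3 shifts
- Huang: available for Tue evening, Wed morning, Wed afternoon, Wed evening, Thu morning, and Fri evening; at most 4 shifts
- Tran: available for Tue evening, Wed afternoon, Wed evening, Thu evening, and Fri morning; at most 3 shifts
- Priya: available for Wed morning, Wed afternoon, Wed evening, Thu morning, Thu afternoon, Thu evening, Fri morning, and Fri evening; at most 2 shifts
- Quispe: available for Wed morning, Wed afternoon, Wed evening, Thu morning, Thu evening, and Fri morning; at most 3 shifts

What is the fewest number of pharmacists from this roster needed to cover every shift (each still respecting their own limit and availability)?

3

10 slots to fill and no one can take more than 4, so at least ⌈10/4⌉ = 3 pharmacists are needed.
Jules, Ueda, and Huang alone can cover everything: Tue evening→Ueda, Wed morning→Ueda, Wed afternoon→Huang, Wed evening→Huang, Thu morning→Huang, Thu afternoon→Jules, Thu evening→Jules, Fri morning→Jules, Fri afternoon→Ueda, Fri evening→Huang.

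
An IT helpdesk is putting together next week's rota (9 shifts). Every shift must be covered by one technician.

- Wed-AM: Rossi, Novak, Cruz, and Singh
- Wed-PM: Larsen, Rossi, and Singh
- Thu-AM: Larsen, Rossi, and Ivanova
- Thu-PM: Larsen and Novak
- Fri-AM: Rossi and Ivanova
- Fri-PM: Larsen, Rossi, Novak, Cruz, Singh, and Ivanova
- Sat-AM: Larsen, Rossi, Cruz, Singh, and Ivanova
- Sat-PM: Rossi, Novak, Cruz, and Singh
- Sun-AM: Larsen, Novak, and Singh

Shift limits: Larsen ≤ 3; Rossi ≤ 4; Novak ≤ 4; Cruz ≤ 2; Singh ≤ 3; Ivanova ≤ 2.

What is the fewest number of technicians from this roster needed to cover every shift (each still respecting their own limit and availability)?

3

9 slots to fill and no one can take more than 4, so at least ⌈9/4⌉ = 3 technicians are needed.
Larsen, Rossi, and Novak alone can cover everything: Wed-AM→Rossi, Wed-PM→Larsen, Thu-AM→Larsen, Thu-PM→Larsen, Fri-AM→Rossi, Fri-PM→Novak, Sat-AM→Rossi, Sat-PM→Rossi, Sun-AM→Novak.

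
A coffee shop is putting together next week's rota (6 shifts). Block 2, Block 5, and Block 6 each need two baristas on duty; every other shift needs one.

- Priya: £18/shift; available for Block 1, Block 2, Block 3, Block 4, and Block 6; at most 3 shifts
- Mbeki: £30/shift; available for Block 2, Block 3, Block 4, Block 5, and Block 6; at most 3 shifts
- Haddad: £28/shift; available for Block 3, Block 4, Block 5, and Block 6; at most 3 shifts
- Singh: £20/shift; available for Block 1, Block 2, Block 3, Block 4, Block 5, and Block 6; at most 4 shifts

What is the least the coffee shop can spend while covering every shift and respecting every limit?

Picking the cheapest available barista for each shift independently would cost £178, but that ignores the shift limits.
An optimal schedule: Block 1→Priya, Block 2→Priya+Singh, Block 3→Priya, Block 4→Singh, Block 5→Singh+Haddad, Block 6→Singh+Haddad.
Total: 18 + 18 + 20 + 18 + 20 + 20 + 28 + 20 + 28 = £190.

£190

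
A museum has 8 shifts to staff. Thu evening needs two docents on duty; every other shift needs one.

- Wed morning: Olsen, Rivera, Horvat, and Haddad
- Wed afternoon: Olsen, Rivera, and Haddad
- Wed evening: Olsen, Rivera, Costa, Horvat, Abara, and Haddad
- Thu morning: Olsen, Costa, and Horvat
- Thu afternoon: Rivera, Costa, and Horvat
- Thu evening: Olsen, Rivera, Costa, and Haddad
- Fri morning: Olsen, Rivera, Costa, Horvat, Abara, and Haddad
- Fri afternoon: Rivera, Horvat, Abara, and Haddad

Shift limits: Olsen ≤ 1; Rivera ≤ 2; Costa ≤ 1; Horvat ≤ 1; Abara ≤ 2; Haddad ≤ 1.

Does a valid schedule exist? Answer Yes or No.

No

Total capacity is 1+2+1+1+2+1 = 8 but 9 worker-slots are needed — infeasible.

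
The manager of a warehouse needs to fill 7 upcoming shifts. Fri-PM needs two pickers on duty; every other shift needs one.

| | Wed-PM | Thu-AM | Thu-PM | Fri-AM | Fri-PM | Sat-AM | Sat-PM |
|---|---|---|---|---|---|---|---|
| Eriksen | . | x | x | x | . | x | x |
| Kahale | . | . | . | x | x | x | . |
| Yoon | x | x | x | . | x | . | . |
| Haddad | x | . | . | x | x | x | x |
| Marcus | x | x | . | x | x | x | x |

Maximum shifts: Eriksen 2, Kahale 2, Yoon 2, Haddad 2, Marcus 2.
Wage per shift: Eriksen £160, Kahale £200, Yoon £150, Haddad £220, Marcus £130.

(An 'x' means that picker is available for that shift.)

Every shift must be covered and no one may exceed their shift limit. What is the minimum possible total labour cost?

£1280

Picking the cheapest available picker for each shift independently would cost £1080, but that ignores the shift limits.
An optimal schedule: Wed-PM→Marcus, Thu-AM→Marcus, Thu-PM→Yoon, Fri-AM→Eriksen, Fri-PM→Yoon+Kahale, Sat-AM→Kahale, Sat-PM→Eriksen.
Total: 130 + 130 + 150 + 160 + 150 + 200 + 200 + 160 = £1280.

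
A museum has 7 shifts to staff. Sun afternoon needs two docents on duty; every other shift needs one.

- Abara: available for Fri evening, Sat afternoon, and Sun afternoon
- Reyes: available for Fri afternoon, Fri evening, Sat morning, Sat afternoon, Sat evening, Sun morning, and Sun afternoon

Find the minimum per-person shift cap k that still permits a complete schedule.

With 2 docents and 8 worker-slots to fill, someone must work at least ⌈8/2⌉ = 4 shifts, so k ≥ 4.
k = 4 fails: Shifts {Fri afternoon, Sat morning, Sat evening, Sun morning, Sun afternoon} need 6 worker-slots in total, but the docents available for any of those shifts (Abara and Reyes) can supply at most 5 among them. So no valid schedule exists.
k = 5 works: Fri afternoon→Reyes, Fri evening→Abara, Sat morning→Reyes, Sat afternoon→Abara, Sat evening→Reyes, Sun morning→Reyes, Sun afternoon→Abara+Reyes.
Loads: Abara 3, Reyes 5 — all ≤ 5.

5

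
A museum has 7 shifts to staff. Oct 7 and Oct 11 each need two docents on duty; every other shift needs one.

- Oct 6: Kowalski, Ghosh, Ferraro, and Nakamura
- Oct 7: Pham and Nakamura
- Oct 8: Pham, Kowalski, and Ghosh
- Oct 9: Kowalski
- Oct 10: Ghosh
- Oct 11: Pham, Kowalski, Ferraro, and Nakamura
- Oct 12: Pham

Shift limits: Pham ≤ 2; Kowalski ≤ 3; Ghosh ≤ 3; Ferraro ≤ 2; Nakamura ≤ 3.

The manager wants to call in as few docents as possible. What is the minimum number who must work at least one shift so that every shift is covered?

9 slots to fill and no one can take more than 3, so at least ⌈9/3⌉ = 3 docents are needed.
Shifts {Oct 7, Oct 9, Oct 10} need 4 slots, but among the docents available for them (Pham, Kowalski, Ghosh, and Nakamura) any 3 together supply at most 3. So 3 docents are not enough.
Pham, Kowalski, Ghosh, and Nakamura alone can cover everything: Oct 6→Kowalski, Oct 7→Pham+Nakamura, Oct 8→Ghosh, Oct 9→Kowalski, Oct 10→Ghosh, Oct 11→Kowalski+Nakamura, Oct 12→Pham.

4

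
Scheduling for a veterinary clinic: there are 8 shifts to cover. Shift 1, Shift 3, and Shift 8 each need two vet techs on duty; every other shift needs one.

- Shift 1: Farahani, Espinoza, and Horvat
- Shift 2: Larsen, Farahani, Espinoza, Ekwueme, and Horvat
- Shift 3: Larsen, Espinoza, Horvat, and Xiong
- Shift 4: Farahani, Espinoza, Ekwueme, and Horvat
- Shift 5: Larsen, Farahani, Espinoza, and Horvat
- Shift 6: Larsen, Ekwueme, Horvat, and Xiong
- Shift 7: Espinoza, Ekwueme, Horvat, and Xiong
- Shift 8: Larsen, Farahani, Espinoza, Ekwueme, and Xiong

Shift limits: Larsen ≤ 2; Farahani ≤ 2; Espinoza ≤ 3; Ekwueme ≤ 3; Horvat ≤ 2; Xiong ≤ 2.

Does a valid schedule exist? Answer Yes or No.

One valid schedule: Shift 1→Farahani+Espinoza, Shift 2→Espinoza, Shift 3→Horvat+Xiong, Shift 4→Farahani, Shift 5→Larsen, Shift 6→Larsen, Shift 7→Espinoza, Shift 8→Ekwueme+Xiong.
Loads: Larsen 2/2, Farahani 2/2, Espinoza 3/3, Ekwueme 1/3, Horvat 1/2, Xiong 2/2 — all within limits.

Yes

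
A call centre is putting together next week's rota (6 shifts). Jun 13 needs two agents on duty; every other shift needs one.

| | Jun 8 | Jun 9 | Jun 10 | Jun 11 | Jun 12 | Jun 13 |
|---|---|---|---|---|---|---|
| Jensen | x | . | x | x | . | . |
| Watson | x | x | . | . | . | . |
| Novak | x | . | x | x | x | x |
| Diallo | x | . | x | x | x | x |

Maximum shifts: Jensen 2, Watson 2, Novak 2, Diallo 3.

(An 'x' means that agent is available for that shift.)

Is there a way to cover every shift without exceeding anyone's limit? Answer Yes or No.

Jun 9 can only be covered by Watson, so that assignment is forced.
Jun 13 can only be covered by Novak and Diallo, so that assignment is forced.
One valid schedule: Jun 8→Watson, Jun 9→Watson, Jun 10→Jensen, Jun 11→Jensen, Jun 12→Novak, Jun 13→Novak+Diallo.
Loads: Jensen 2/2, Watson 2/2, Novak 2/2, Diallo 1/3 — all within limits.

Yes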